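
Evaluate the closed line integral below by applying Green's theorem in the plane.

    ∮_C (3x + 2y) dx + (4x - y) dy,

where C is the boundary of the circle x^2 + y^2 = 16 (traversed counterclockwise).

Green's theorem converts the closed line integral into a double integral over the enclosed region D:

    ∮_C P dx + Q dy = ∬_D (∂Q/∂x - ∂P/∂y) dA.

Here P = 3x + 2y, Q = 4x - y, so

    ∂Q/∂x = 4,    ∂P/∂y = 2,
    ∂Q/∂x - ∂P/∂y = 2.

D is the region x^2 + y^2 ≤ 16. Evaluating the double integral:

In polar coordinates (x = r cos θ, y = r sin θ, dA = r dr dθ) the integrand becomes 2, so

    ∬_D (2) dA = ∫_0^{2π} ∫_0^{4} (2) · r dr dθ.

Inner (r from 0 to 4): 16.
Outer (θ from 0 to 2π): 32π.

Therefore ∮_C P dx + Q dy = 32π.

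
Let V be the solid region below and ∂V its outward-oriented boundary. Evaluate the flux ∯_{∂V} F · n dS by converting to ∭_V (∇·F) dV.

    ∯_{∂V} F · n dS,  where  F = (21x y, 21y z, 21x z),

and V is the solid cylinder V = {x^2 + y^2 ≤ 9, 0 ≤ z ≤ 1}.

By the divergence theorem,

    ∯_{∂V} F · n dS = ∭_V (∇ · F) dV.

Compute the divergence:
    ∇ · F = ∂F_x/∂x + ∂F_y/∂y + ∂F_z/∂z = 21y + 21z + 21x = 21x + 21y + 21z.

In cylindrical coordinates, x = r cos(θ), y = r sin(θ), z = z, dV = r dr dθ dz, with 0 ≤ r ≤ 3, 0 ≤ θ ≤ 2π, 0 ≤ z ≤ 1.

The integrand, after substitution and multiplying by the volume element, becomes (21sqrt(2)r sin(θ + π/4) + 21z) · r, so

    ∭_V (∇·F) dV = ∫_0^{2π} ∫_0^{3} ∫_0^{1} (21sqrt(2)r sin(θ + π/4) + 21z) · r dz dr dθ.

Inner (z from 0 to 1): 21r (2sqrt(2)r sin(θ + π/4) + 1)/2.
Middle (r from 0 to 3): 189sqrt(2)sin(θ + π/4) + 189/4.
Outer (θ from 0 to 2π): 189π/2.

Therefore ∯_{∂V} F · n dS = 189π/2.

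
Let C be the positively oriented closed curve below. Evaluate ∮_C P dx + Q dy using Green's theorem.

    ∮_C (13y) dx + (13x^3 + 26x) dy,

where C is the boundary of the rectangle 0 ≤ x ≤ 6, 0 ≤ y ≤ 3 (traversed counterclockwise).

Green's theorem converts the closed line integral into a double integral over the enclosed region D:

    ∮_C P dx + Q dy = ∬_D (∂Q/∂x - ∂P/∂y) dA.

Here P = 13y, Q = 13x^3 + 26x, so

    ∂Q/∂x = 39x^2 + 26,    ∂P/∂y = 13,
    ∂Q/∂x - ∂P/∂y = 39x^2 + 13.

D is the region 0 ≤ x ≤ 6, 0 ≤ y ≤ 3. Evaluating the double integral:

    ∬_D (39x^2 + 13) dA = ∫_0^{6} ∫_0^{3} (39x^2 + 13) dy dx.

Inner (y from 0 to 3): 117x^2 + 39.
Outer (x from 0 to 6): 8658.

Therefore ∮_C P dx + Q dy = 8658.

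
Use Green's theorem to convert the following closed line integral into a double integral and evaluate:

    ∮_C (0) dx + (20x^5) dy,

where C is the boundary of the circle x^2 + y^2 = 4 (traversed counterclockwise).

Green's theorem converts the closed line integral into a double integral over the enclosed region D:

    ∮_C P dx + Q dy = ∬_D (∂Q/∂x - ∂P/∂y) dA.

Here P = 0, Q = 20x^5, so

    ∂Q/∂x = 100x^4,    ∂P/∂y = 0,
    ∂Q/∂x - ∂P/∂y = 100x^4.

D is the region x^2 + y^2 ≤ 4. Evaluating the double integral:

In polar coordinates (x = r cos θ, y = r sin θ, dA = r dr dθ) the integrand becomes 100r^4cos(θ)^4, so

    ∬_D (100x^4) dA = ∫_0^{2π} ∫_0^{2} (100r^4cos(θ)^4) · r dr dθ.

Inner (r from 0 to 2): 3200cos(θ)^4/3.
Outer (θ from 0 to 2π): 800π.

Therefore ∮_C P dx + Q dy = 800π.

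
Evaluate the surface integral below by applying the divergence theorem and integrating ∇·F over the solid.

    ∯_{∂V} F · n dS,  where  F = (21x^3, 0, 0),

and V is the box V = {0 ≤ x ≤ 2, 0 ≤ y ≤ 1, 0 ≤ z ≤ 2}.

By the divergence theorem,

    ∯_{∂V} F · n dS = ∭_V (∇ · F) dV.

Compute the divergence:
    ∇ · F = ∂F_x/∂x + ∂F_y/∂y + ∂F_z/∂z = 63x^2 + 0 + 0 = 63x^2.

V is a rectangular box, so dV = dx dy dz with 0 ≤ x ≤ 2, 0 ≤ y ≤ 1, 0 ≤ z ≤ 2.

Integrate (63x^2) over V as an iterated integral:

    ∭_V (∇·F) dV = ∫_0^{2} ∫_0^{1} ∫_0^{2} (63x^2) dz dy dx.

Inner (z from 0 to 2): 126x^2.
Middle (y from 0 to 1): 126x^2.
Outer (x from 0 to 2): 336.

Therefore ∯_{∂V} F · n dS = 336.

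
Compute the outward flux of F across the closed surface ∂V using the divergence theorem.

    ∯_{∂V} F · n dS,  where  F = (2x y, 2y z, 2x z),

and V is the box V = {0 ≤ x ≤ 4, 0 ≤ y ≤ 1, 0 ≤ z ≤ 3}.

By the divergence theorem,

    ∯_{∂V} F · n dS = ∭_V (∇ · F) dV.

Compute the divergence:
    ∇ · F = ∂F_x/∂x + ∂F_y/∂y + ∂F_z/∂z = 2y + 2z + 2x = 2x + 2y + 2z.

V is a rectangular box, so dV = dx dy dz with 0 ≤ x ≤ 4, 0 ≤ y ≤ 1, 0 ≤ z ≤ 3.

Integrate (2x + 2y + 2z) over V as an iterated integral:

    ∭_V (∇·F) dV = ∫_0^{4} ∫_0^{1} ∫_0^{3} (2x + 2y + 2z) dz dy dx.

Inner (z from 0 to 3): 6x + 6y + 9.
Middle (y from 0 to 1): 6x + 12.
Outer (x from 0 to 4): 96.

Therefore ∯_{∂V} F · n dS = 96.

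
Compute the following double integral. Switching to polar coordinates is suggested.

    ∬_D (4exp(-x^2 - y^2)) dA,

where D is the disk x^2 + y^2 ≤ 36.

The region D is 0 ≤ r ≤ 6, 0 ≤ θ ≤ 2π in polar coordinates, where x = r cos(θ), y = r sin(θ), and dA = r dr dθ.

Under the substitution, the integrand becomes 4exp(-r^2), so

    ∬_D (4exp(-x^2 - y^2)) dA = ∫_{0}^{2π} ∫_{0}^{6} (4exp(-r^2)) · r dr dθ.

Inner integral (in r): ∫_{0}^{6} (4exp(-r^2)) · r dr = 2 - 2exp(-36).

Outer integral (in θ): ∫_{0}^{2π} (2 - 2exp(-36)) dθ = -4π exp(-36) + 4π.

Therefore ∬_D (4exp(-x^2 - y^2)) dA = -4π exp(-36) + 4π.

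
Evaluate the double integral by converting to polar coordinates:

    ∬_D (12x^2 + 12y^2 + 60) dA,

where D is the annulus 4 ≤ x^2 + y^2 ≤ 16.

The region D is 2 ≤ r ≤ 4, 0 ≤ θ ≤ 2π in polar coordinates, where x = r cos(θ), y = r sin(θ), and dA = r dr dθ.

Under the substitution, the integrand becomes 12r^2 + 60, so

    ∬_D (12x^2 + 12y^2 + 60) dA = ∫_{0}^{2π} ∫_{2}^{4} (12r^2 + 60) · r dr dθ.

Inner integral (in r): ∫_{2}^{4} (12r^2 + 60) · r dr = 1080.

Outer integral (in θ): ∫_{0}^{2π} (1080) dθ = 2160π.

Therefore ∬_D (12x^2 + 12y^2 + 60) dA = 2160π.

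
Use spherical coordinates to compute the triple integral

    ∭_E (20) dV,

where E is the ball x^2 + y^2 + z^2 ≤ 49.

In spherical coordinates, x = ρ sin(φ) cos(θ), y = ρ sin(φ) sin(θ), z = ρ cos(φ), and dV = ρ^2 sin(φ) dρ dφ dθ.

The integrand becomes 20, so

    ∭_E (20) dV = ∫_{0}^{2π} ∫_{0}^{π} ∫_{0}^{7} (20) · ρ^2 sin(φ) dρ dφ dθ.

Inner (ρ): 6860sin(φ)/3.
Middle (φ): 13720/3.
Outer (θ): 27440π/3.

Therefore the triple integral equals 27440π/3.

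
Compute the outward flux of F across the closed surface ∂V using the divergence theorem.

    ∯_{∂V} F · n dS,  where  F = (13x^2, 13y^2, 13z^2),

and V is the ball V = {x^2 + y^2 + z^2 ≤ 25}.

By the divergence theorem,

    ∯_{∂V} F · n dS = ∭_V (∇ · F) dV.

Compute the divergence:
    ∇ · F = ∂F_x/∂x + ∂F_y/∂y + ∂F_z/∂z = 26x + 26y + 26z.

In spherical coordinates, x = ρ sin(φ) cos(θ), y = ρ sin(φ) sin(θ), z = ρ cos(φ), dV = ρ^2 sin(φ) dρ dφ dθ, with 0 ≤ ρ ≤ 5, 0 ≤ φ ≤ π, 0 ≤ θ ≤ 2π.

The integrand, after substitution and multiplying by the volume element, becomes (26ρ (sqrt(2)sin(φ)sin(θ + π/4) + cos(φ))) · ρ^2 sin(φ), so

    ∭_V (∇·F) dV = ∫_0^{2π} ∫_0^{π} ∫_0^{5} (26ρ (sqrt(2)sin(φ)sin(θ + π/4) + cos(φ))) · ρ^2 sin(φ) dρ dφ dθ.

Inner (ρ from 0 to 5): 8125(sqrt(2)sin(φ)sin(θ + π/4) + cos(φ))sin(φ)/2.
Middle (φ from 0 to π): 8125sqrt(2)π sin(θ + π/4)/4.
Outer (θ from 0 to 2π): 0.

Therefore ∯_{∂V} F · n dS = 0.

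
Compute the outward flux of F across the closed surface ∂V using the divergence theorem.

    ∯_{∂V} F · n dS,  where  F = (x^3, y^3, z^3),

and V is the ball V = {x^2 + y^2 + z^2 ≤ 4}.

By the divergence theorem,

    ∯_{∂V} F · n dS = ∭_V (∇ · F) dV.

Compute the divergence:
    ∇ · F = ∂F_x/∂x + ∂F_y/∂y + ∂F_z/∂z = 3x^2 + 3y^2 + 3z^2.

In spherical coordinates, x = ρ sin(φ) cos(θ), y = ρ sin(φ) sin(θ), z = ρ cos(φ), dV = ρ^2 sin(φ) dρ dφ dθ, with 0 ≤ ρ ≤ 2, 0 ≤ φ ≤ π, 0 ≤ θ ≤ 2π.

The integrand, after substitution and multiplying by the volume element, becomes (3ρ^2) · ρ^2 sin(φ), so

    ∭_V (∇·F) dV = ∫_0^{2π} ∫_0^{π} ∫_0^{2} (3ρ^2) · ρ^2 sin(φ) dρ dφ dθ.

Inner (ρ from 0 to 2): 96sin(φ)/5.
Middle (φ from 0 to π): 192/5.
Outer (θ from 0 to 2π): 384π/5.

Therefore ∯_{∂V} F · n dS = 384π/5.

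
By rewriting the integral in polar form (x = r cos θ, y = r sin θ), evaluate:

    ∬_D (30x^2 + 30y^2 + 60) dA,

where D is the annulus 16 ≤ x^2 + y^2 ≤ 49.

The region D is 4 ≤ r ≤ 7, 0 ≤ θ ≤ 2π in polar coordinates, where x = r cos(θ), y = r sin(θ), and dA = r dr dθ.

Under the substitution, the integrand becomes 30r^2 + 60, so

    ∬_D (30x^2 + 30y^2 + 60) dA = ∫_{0}^{2π} ∫_{4}^{7} (30r^2 + 60) · r dr dθ.

Inner integral (in r): ∫_{4}^{7} (30r^2 + 60) · r dr = 34155/2.

Outer integral (in θ): ∫_{0}^{2π} (34155/2) dθ = 34155π.

Therefore ∬_D (30x^2 + 30y^2 + 60) dA = 34155π.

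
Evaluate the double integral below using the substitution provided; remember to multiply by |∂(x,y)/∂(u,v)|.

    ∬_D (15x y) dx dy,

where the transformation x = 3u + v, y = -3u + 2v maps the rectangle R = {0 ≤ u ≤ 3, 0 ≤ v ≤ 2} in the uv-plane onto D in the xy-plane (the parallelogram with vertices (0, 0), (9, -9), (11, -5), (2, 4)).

Compute the Jacobian determinant of (x, y) with respect to (u, v):

    ∂(x,y)/∂(u,v) = | 3  1 | = (3)(2) - (1)(-3) = 9.
                   | -3  2 |

Its absolute value is |J| = 9 (the area scaling factor).

Substituting x = 3u + v, y = -3u + 2v into the integrand,

    15x y → -135u^2 + 45u v + 30v^2,

so the integral becomes

    ∬_R (-135u^2 + 45u v + 30v^2) · |J| du dv = ∫_0^3 ∫_0^2 (-1215u^2 + 405u v + 270v^2) dv du.

Inner (v): -2430u^2 + 810u + 720.
Outer (u): -16065.

Therefore ∬_D (15x y) dx dy = -16065.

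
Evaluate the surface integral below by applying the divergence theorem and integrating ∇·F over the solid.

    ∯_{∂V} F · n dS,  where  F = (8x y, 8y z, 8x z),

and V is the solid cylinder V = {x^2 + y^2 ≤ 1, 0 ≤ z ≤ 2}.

By the divergence theorem,

    ∯_{∂V} F · n dS = ∭_V (∇ · F) dV.

Compute the divergence:
    ∇ · F = ∂F_x/∂x + ∂F_y/∂y + ∂F_z/∂z = 8y + 8z + 8x = 8x + 8y + 8z.

In cylindrical coordinates, x = r cos(θ), y = r sin(θ), z = z, dV = r dr dθ dz, with 0 ≤ r ≤ 1, 0 ≤ θ ≤ 2π, 0 ≤ z ≤ 2.

The integrand, after substitution and multiplying by the volume element, becomes (8sqrt(2)r sin(θ + π/4) + 8z) · r, so

    ∭_V (∇·F) dV = ∫_0^{2π} ∫_0^{1} ∫_0^{2} (8sqrt(2)r sin(θ + π/4) + 8z) · r dz dr dθ.

Inner (z from 0 to 2): 16r (sqrt(2)r sin(θ + π/4) + 1).
Middle (r from 0 to 1): 16sqrt(2)sin(θ + π/4)/3 + 8.
Outer (θ from 0 to 2π): 16π.

Therefore ∯_{∂V} F · n dS = 16π.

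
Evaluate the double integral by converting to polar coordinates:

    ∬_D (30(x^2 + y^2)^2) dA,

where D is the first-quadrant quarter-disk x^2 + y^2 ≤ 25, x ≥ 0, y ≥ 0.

The region D is 0 ≤ r ≤ 5, 0 ≤ θ ≤ π/2 in polar coordinates, where x = r cos(θ), y = r sin(θ), and dA = r dr dθ.

Under the substitution, the integrand becomes 30r^4, so

    ∬_D (30(x^2 + y^2)^2) dA = ∫_{0}^{π/2} ∫_{0}^{5} (30r^4) · r dr dθ.

Inner integral (in r): ∫_{0}^{5} (30r^4) · r dr = 78125.

Outer integral (in θ): ∫_{0}^{π/2} (78125) dθ = 78125π/2.

Therefore ∬_D (30(x^2 + y^2)^2) dA = 78125π/2.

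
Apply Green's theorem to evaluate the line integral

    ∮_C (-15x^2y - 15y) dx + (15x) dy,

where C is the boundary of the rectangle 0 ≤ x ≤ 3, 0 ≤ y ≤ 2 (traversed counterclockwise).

Green's theorem converts the closed line integral into a double integral over the enclosed region D:

    ∮_C P dx + Q dy = ∬_D (∂Q/∂x - ∂P/∂y) dA.

Here P = -15x^2y - 15y, Q = 15x, so

    ∂Q/∂x = 15,    ∂P/∂y = -15x^2 - 15,
    ∂Q/∂x - ∂P/∂y = 15x^2 + 30.

D is the region 0 ≤ x ≤ 3, 0 ≤ y ≤ 2. Evaluating the double integral:

    ∬_D (15x^2 + 30) dA = ∫_0^{3} ∫_0^{2} (15x^2 + 30) dy dx.

Inner (y from 0 to 2): 30x^2 + 60.
Outer (x from 0 to 3): 450.

Therefore ∮_C P dx + Q dy = 450.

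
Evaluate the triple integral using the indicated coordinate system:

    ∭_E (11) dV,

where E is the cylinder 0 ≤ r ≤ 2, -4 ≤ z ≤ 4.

In cylindrical coordinates, x = r cos(θ), y = r sin(θ), z = z, and dV = r dr dθ dz.

The integrand becomes 11, so

    ∭_E (11) dV = ∫_{0}^{2π} ∫_{0}^{2} ∫_{-4}^{4} (11) · r dz dr dθ.

Inner (z): 88r.
Middle (r from 0 to 2): 176.
Outer (θ): 352π.

Therefore the triple integral equals 352π.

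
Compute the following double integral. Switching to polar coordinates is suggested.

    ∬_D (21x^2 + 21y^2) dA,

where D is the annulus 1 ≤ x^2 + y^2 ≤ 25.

The region D is 1 ≤ r ≤ 5, 0 ≤ θ ≤ 2π in polar coordinates, where x = r cos(θ), y = r sin(θ), and dA = r dr dθ.

Under the substitution, the integrand becomes 21r^2, so

    ∬_D (21x^2 + 21y^2) dA = ∫_{0}^{2π} ∫_{1}^{5} (21r^2) · r dr dθ.

Inner integral (in r): ∫_{1}^{5} (21r^2) · r dr = 3276.

Outer integral (in θ): ∫_{0}^{2π} (3276) dθ = 6552π.

Therefore ∬_D (21x^2 + 21y^2) dA = 6552π.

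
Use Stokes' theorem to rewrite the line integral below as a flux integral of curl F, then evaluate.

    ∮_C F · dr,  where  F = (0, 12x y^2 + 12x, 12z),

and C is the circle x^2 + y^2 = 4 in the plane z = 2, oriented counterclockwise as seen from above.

Let S be the flat disk x^2 + y^2 ≤ 4 in the plane z = 2, with upward unit normal n̂ = ẑ. By Stokes' theorem,

    ∮_C F · dr = ∬_S (∇ × F) · n̂ dS = ∬_D (curl F)_z dA,

where D is the disk x^2 + y^2 ≤ 4.

Compute the curl of F = (0, 12x y^2 + 12x, 12z):
    (∇ × F)_x = ∂F_z/∂y - ∂F_y/∂z = 0,
    (∇ × F)_y = ∂F_x/∂z - ∂F_z/∂x = 0,
    (∇ × F)_z = ∂F_y/∂x - ∂F_x/∂y = 12y^2 + 12.

On z = 2, (curl F)_z = 12y^2 + 12.

Convert to polar (x = r cos θ, y = r sin θ, dA = r dr dθ); the integrand becomes 12r^2sin(θ)^2 + 12, so

    ∬_D (curl F)_z dA = ∫_0^{2π} ∫_0^{2} (12r^2sin(θ)^2 + 12) · r dr dθ.

Inner (r from 0 to 2): 48 - 24cos(2θ).
Outer (θ from 0 to 2π): 96π.

Therefore ∮_C F · dr = 96π.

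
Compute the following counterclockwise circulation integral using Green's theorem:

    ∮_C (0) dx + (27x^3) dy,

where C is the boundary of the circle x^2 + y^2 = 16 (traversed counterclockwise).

Green's theorem converts the closed line integral into a double integral over the enclosed region D:

    ∮_C P dx + Q dy = ∬_D (∂Q/∂x - ∂P/∂y) dA.

Here P = 0, Q = 27x^3, so

    ∂Q/∂x = 81x^2,    ∂P/∂y = 0,
    ∂Q/∂x - ∂P/∂y = 81x^2.

D is the region x^2 + y^2 ≤ 16. Evaluating the double integral:

In polar coordinates (x = r cos θ, y = r sin θ, dA = r dr dθ) the integrand becomes 81r^2cos(θ)^2, so

    ∬_D (81x^2) dA = ∫_0^{2π} ∫_0^{4} (81r^2cos(θ)^2) · r dr dθ.

Inner (r from 0 to 4): 5184cos(θ)^2.
Outer (θ from 0 to 2π): 5184π.

Therefore ∮_C P dx + Q dy = 5184π.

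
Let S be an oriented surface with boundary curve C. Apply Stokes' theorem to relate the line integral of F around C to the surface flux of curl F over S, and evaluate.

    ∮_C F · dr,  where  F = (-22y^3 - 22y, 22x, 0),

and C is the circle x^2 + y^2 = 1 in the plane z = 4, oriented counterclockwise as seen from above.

Let S be the flat disk x^2 + y^2 ≤ 1 in the plane z = 4, with upward unit normal n̂ = ẑ. By Stokes' theorem,

    ∮_C F · dr = ∬_S (∇ × F) · n̂ dS = ∬_D (curl F)_z dA,

where D is the disk x^2 + y^2 ≤ 1.

Compute the curl of F = (-22y^3 - 22y, 22x, 0):
    (∇ × F)_x = ∂F_z/∂y - ∂F_y/∂z = 0,
    (∇ × F)_y = ∂F_x/∂z - ∂F_z/∂x = 0,
    (∇ × F)_z = ∂F_y/∂x - ∂F_x/∂y = 66y^2 + 44.

On z = 4, (curl F)_z = 66y^2 + 44.

Convert to polar (x = r cos θ, y = r sin θ, dA = r dr dθ); the integrand becomes 66r^2sin(θ)^2 + 44, so

    ∬_D (curl F)_z dA = ∫_0^{2π} ∫_0^{1} (66r^2sin(θ)^2 + 44) · r dr dθ.

Inner (r from 0 to 1): 33sin(θ)^2/2 + 22.
Outer (θ from 0 to 2π): 121π/2.

Therefore ∮_C F · dr = 121π/2.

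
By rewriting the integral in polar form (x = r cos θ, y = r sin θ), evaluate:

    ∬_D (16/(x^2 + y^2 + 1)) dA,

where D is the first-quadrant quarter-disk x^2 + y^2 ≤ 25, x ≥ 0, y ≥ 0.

The region D is 0 ≤ r ≤ 5, 0 ≤ θ ≤ π/2 in polar coordinates, where x = r cos(θ), y = r sin(θ), and dA = r dr dθ.

Under the substitution, the integrand becomes 16/(r^2 + 1), so

    ∬_D (16/(x^2 + y^2 + 1)) dA = ∫_{0}^{π/2} ∫_{0}^{5} (16/(r^2 + 1)) · r dr dθ.

Inner integral (in r): ∫_{0}^{5} (16/(r^2 + 1)) · r dr = log(208827064576).

Outer integral (in θ): ∫_{0}^{π/2} (log(208827064576)) dθ = 4π log(26).

Therefore ∬_D (16/(x^2 + y^2 + 1)) dA = 4π log(26).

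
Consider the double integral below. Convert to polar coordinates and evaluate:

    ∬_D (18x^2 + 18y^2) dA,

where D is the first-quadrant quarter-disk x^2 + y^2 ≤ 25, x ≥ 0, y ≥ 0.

The region D is 0 ≤ r ≤ 5, 0 ≤ θ ≤ π/2 in polar coordinates, where x = r cos(θ), y = r sin(θ), and dA = r dr dθ.

Under the substitution, the integrand becomes 18r^2, so

    ∬_D (18x^2 + 18y^2) dA = ∫_{0}^{π/2} ∫_{0}^{5} (18r^2) · r dr dθ.

Inner integral (in r): ∫_{0}^{5} (18r^2) · r dr = 5625/2.

Outer integral (in θ): ∫_{0}^{π/2} (5625/2) dθ = 5625π/4.

Therefore ∬_D (18x^2 + 18y^2) dA = 5625π/4.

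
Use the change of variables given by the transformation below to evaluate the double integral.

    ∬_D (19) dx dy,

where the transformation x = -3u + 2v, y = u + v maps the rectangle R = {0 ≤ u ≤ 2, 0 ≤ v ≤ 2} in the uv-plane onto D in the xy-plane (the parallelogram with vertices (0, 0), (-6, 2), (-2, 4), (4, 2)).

Compute the Jacobian determinant of (x, y) with respect to (u, v):

    ∂(x,y)/∂(u,v) = | -3  2 | = (-3)(1) - (2)(1) = -5.
                   | 1  1 |

Its absolute value is |J| = 5 (the area scaling factor).

Substituting x = -3u + 2v, y = u + v into the integrand,

    19 → 19,

so the integral becomes

    ∬_R (19) · |J| du dv = ∫_0^2 ∫_0^2 (95) dv du.

Inner (v): 190.
Outer (u): 380.

Therefore ∬_D (19) dx dy = 380.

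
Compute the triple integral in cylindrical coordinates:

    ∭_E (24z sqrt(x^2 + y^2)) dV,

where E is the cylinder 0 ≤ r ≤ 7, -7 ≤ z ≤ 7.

In cylindrical coordinates, x = r cos(θ), y = r sin(θ), z = z, and dV = r dr dθ dz.

The integrand becomes 24r z, so

    ∭_E (24z sqrt(x^2 + y^2)) dV = ∫_{0}^{2π} ∫_{0}^{7} ∫_{-7}^{7} (24r z) · r dz dr dθ.

Inner (z): 0.
Middle (r from 0 to 7): 0.
Outer (θ): 0.

Therefore the triple integral equals 0.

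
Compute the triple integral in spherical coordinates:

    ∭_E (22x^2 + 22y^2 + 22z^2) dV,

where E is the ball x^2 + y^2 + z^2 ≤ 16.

In spherical coordinates, x = ρ sin(φ) cos(θ), y = ρ sin(φ) sin(θ), z = ρ cos(φ), and dV = ρ^2 sin(φ) dρ dφ dθ.

The integrand becomes 22ρ^2, so

    ∭_E (22x^2 + 22y^2 + 22z^2) dV = ∫_{0}^{2π} ∫_{0}^{π} ∫_{0}^{4} (22ρ^2) · ρ^2 sin(φ) dρ dφ dθ.

Inner (ρ): 22528sin(φ)/5.
Middle (φ): 45056/5.
Outer (θ): 90112π/5.

Therefore the triple integral equals 90112π/5.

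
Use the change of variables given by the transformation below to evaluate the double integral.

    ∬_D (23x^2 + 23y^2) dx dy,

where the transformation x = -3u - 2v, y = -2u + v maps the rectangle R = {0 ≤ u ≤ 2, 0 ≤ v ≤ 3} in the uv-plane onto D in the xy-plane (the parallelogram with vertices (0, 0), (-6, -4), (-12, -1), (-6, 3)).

Compute the Jacobian determinant of (x, y) with respect to (u, v):

    ∂(x,y)/∂(u,v) = | -3  -2 | = (-3)(1) - (-2)(-2) = -7.
                   | -2  1 |

Its absolute value is |J| = 7 (the area scaling factor).

Substituting x = -3u - 2v, y = -2u + v into the integrand,

    23x^2 + 23y^2 → 299u^2 + 184u v + 115v^2,

so the integral becomes

    ∬_R (299u^2 + 184u v + 115v^2) · |J| du dv = ∫_0^2 ∫_0^3 (2093u^2 + 1288u v + 805v^2) dv du.

Inner (v): 6279u^2 + 5796u + 7245.
Outer (u): 42826.

Therefore ∬_D (23x^2 + 23y^2) dx dy = 42826.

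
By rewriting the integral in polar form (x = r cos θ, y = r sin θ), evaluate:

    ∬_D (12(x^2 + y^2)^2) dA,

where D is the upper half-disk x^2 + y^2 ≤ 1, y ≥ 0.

The region D is 0 ≤ r ≤ 1, 0 ≤ θ ≤ π in polar coordinates, where x = r cos(θ), y = r sin(θ), and dA = r dr dθ.

Under the substitution, the integrand becomes 12r^4, so

    ∬_D (12(x^2 + y^2)^2) dA = ∫_{0}^{π} ∫_{0}^{1} (12r^4) · r dr dθ.

Inner integral (in r): ∫_{0}^{1} (12r^4) · r dr = 2.

Outer integral (in θ): ∫_{0}^{π} (2) dθ = 2π.

Therefore ∬_D (12(x^2 + y^2)^2) dA = 2π.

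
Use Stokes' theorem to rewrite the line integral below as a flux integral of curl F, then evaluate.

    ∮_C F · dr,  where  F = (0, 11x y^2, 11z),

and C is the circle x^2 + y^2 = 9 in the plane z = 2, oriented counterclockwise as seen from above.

Let S be the flat disk x^2 + y^2 ≤ 9 in the plane z = 2, with upward unit normal n̂ = ẑ. By Stokes' theorem,

    ∮_C F · dr = ∬_S (∇ × F) · n̂ dS = ∬_D (curl F)_z dA,

where D is the disk x^2 + y^2 ≤ 9.

Compute the curl of F = (0, 11x y^2, 11z):
    (∇ × F)_x = ∂F_z/∂y - ∂F_y/∂z = 0,
    (∇ × F)_y = ∂F_x/∂z - ∂F_z/∂x = 0,
    (∇ × F)_z = ∂F_y/∂x - ∂F_x/∂y = 11y^2.

On z = 2, (curl F)_z = 11y^2.

Convert to polar (x = r cos θ, y = r sin θ, dA = r dr dθ); the integrand becomes 11r^2sin(θ)^2, so

    ∬_D (curl F)_z dA = ∫_0^{2π} ∫_0^{3} (11r^2sin(θ)^2) · r dr dθ.

Inner (r from 0 to 3): 891sin(θ)^2/4.
Outer (θ from 0 to 2π): 891π/4.

Therefore ∮_C F · dr = 891π/4.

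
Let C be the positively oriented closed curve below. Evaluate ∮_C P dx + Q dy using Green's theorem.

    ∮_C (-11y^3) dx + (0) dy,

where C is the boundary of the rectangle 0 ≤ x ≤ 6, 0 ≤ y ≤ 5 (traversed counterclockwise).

Green's theorem converts the closed line integral into a double integral over the enclosed region D:

    ∮_C P dx + Q dy = ∬_D (∂Q/∂x - ∂P/∂y) dA.

Here P = -11y^3, Q = 0, so

    ∂Q/∂x = 0,    ∂P/∂y = -33y^2,
    ∂Q/∂x - ∂P/∂y = 33y^2.

D is the region 0 ≤ x ≤ 6, 0 ≤ y ≤ 5. Evaluating the double integral:

    ∬_D (33y^2) dA = ∫_0^{6} ∫_0^{5} (33y^2) dy dx.

Inner (y from 0 to 5): 1375.
Outer (x from 0 to 6): 8250.

Therefore ∮_C P dx + Q dy = 8250.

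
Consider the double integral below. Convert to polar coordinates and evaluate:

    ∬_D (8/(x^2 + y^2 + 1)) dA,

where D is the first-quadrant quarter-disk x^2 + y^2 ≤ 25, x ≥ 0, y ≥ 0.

The region D is 0 ≤ r ≤ 5, 0 ≤ θ ≤ π/2 in polar coordinates, where x = r cos(θ), y = r sin(θ), and dA = r dr dθ.

Under the substitution, the integrand becomes 8/(r^2 + 1), so

    ∬_D (8/(x^2 + y^2 + 1)) dA = ∫_{0}^{π/2} ∫_{0}^{5} (8/(r^2 + 1)) · r dr dθ.

Inner integral (in r): ∫_{0}^{5} (8/(r^2 + 1)) · r dr = log(456976).

Outer integral (in θ): ∫_{0}^{π/2} (log(456976)) dθ = 2π log(26).

Therefore ∬_D (8/(x^2 + y^2 + 1)) dA = 2π log(26).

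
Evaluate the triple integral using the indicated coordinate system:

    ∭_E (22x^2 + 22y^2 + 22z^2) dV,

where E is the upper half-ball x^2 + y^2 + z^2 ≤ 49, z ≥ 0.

In spherical coordinates, x = ρ sin(φ) cos(θ), y = ρ sin(φ) sin(θ), z = ρ cos(φ), and dV = ρ^2 sin(φ) dρ dφ dθ.

The integrand becomes 22ρ^2, so

    ∭_E (22x^2 + 22y^2 + 22z^2) dV = ∫_{0}^{2π} ∫_{0}^{π/2} ∫_{0}^{7} (22ρ^2) · ρ^2 sin(φ) dρ dφ dθ.

Inner (ρ): 369754sin(φ)/5.
Middle (φ): 369754/5.
Outer (θ): 739508π/5.

Therefore the triple integral equals 739508π/5.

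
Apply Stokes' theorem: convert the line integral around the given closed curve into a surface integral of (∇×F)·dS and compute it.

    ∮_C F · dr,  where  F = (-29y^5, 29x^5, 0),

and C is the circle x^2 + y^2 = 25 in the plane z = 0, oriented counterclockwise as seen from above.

Let S be the flat disk x^2 + y^2 ≤ 25 in the plane z = 0, with upward unit normal n̂ = ẑ. By Stokes' theorem,

    ∮_C F · dr = ∬_S (∇ × F) · n̂ dS = ∬_D (curl F)_z dA,

where D is the disk x^2 + y^2 ≤ 25.

Compute the curl of F = (-29y^5, 29x^5, 0):
    (∇ × F)_x = ∂F_z/∂y - ∂F_y/∂z = 0,
    (∇ × F)_y = ∂F_x/∂z - ∂F_z/∂x = 0,
    (∇ × F)_z = ∂F_y/∂x - ∂F_x/∂y = 145x^4 + 145y^4.

On z = 0, (curl F)_z = 145x^4 + 145y^4.

Convert to polar (x = r cos θ, y = r sin θ, dA = r dr dθ); the integrand becomes 145r^4(sin(θ)^4 + cos(θ)^4), so

    ∬_D (curl F)_z dA = ∫_0^{2π} ∫_0^{5} (145r^4(sin(θ)^4 + cos(θ)^4)) · r dr dθ.

Inner (r from 0 to 5): 2265625sin(θ)^4/6 + 2265625cos(θ)^4/6.
Outer (θ from 0 to 2π): 2265625π/4.

Therefore ∮_C F · dr = 2265625π/4.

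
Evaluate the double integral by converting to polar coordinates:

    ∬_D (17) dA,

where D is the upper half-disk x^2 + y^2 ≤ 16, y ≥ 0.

The region D is 0 ≤ r ≤ 4, 0 ≤ θ ≤ π in polar coordinates, where x = r cos(θ), y = r sin(θ), and dA = r dr dθ.

Under the substitution, the integrand becomes 17, so

    ∬_D (17) dA = ∫_{0}^{π} ∫_{0}^{4} (17) · r dr dθ.

Inner integral (in r): ∫_{0}^{4} (17) · r dr = 136.

Outer integral (in θ): ∫_{0}^{π} (136) dθ = 136π.

Therefore ∬_D (17) dA = 136π.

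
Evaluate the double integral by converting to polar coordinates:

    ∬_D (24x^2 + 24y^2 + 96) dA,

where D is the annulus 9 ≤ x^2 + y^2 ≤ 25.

The region D is 3 ≤ r ≤ 5, 0 ≤ θ ≤ 2π in polar coordinates, where x = r cos(θ), y = r sin(θ), and dA = r dr dθ.

Under the substitution, the integrand becomes 24r^2 + 96, so

    ∬_D (24x^2 + 24y^2 + 96) dA = ∫_{0}^{2π} ∫_{3}^{5} (24r^2 + 96) · r dr dθ.

Inner integral (in r): ∫_{3}^{5} (24r^2 + 96) · r dr = 4032.

Outer integral (in θ): ∫_{0}^{2π} (4032) dθ = 8064π.

Therefore ∬_D (24x^2 + 24y^2 + 96) dA = 8064π.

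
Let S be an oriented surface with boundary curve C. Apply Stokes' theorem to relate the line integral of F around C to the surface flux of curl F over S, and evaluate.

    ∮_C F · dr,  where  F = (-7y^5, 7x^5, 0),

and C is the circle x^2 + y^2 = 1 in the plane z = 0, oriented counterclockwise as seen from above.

Let S be the flat disk x^2 + y^2 ≤ 1 in the plane z = 0, with upward unit normal n̂ = ẑ. By Stokes' theorem,

    ∮_C F · dr = ∬_S (∇ × F) · n̂ dS = ∬_D (curl F)_z dA,

where D is the disk x^2 + y^2 ≤ 1.

Compute the curl of F = (-7y^5, 7x^5, 0):
    (∇ × F)_x = ∂F_z/∂y - ∂F_y/∂z = 0,
    (∇ × F)_y = ∂F_x/∂z - ∂F_z/∂x = 0,
    (∇ × F)_z = ∂F_y/∂x - ∂F_x/∂y = 35x^4 + 35y^4.

On z = 0, (curl F)_z = 35x^4 + 35y^4.

Convert to polar (x = r cos θ, y = r sin θ, dA = r dr dθ); the integrand becomes 35r^4(sin(θ)^4 + cos(θ)^4), so

    ∬_D (curl F)_z dA = ∫_0^{2π} ∫_0^{1} (35r^4(sin(θ)^4 + cos(θ)^4)) · r dr dθ.

Inner (r from 0 to 1): 35sin(θ)^4/6 + 35cos(θ)^4/6.
Outer (θ from 0 to 2π): 35π/4.

Therefore ∮_C F · dr = 35π/4.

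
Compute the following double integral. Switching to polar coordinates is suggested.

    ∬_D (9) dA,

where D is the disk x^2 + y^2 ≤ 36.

The region D is 0 ≤ r ≤ 6, 0 ≤ θ ≤ 2π in polar coordinates, where x = r cos(θ), y = r sin(θ), and dA = r dr dθ.

Under the substitution, the integrand becomes 9, so

    ∬_D (9) dA = ∫_{0}^{2π} ∫_{0}^{6} (9) · r dr dθ.

Inner integral (in r): ∫_{0}^{6} (9) · r dr = 162.

Outer integral (in θ): ∫_{0}^{2π} (162) dθ = 324π.

Therefore ∬_D (9) dA = 324π.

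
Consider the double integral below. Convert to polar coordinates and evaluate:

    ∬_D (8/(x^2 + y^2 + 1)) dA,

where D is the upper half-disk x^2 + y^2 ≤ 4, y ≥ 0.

The region D is 0 ≤ r ≤ 2, 0 ≤ θ ≤ π in polar coordinates, where x = r cos(θ), y = r sin(θ), and dA = r dr dθ.

Under the substitution, the integrand becomes 8/(r^2 + 1), so

    ∬_D (8/(x^2 + y^2 + 1)) dA = ∫_{0}^{π} ∫_{0}^{2} (8/(r^2 + 1)) · r dr dθ.

Inner integral (in r): ∫_{0}^{2} (8/(r^2 + 1)) · r dr = log(625).

Outer integral (in θ): ∫_{0}^{π} (log(625)) dθ = log(625^π).

Therefore ∬_D (8/(x^2 + y^2 + 1)) dA = log(625^π).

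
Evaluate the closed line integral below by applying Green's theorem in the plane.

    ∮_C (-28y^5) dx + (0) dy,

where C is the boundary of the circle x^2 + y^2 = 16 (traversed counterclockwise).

Green's theorem converts the closed line integral into a double integral over the enclosed region D:

    ∮_C P dx + Q dy = ∬_D (∂Q/∂x - ∂P/∂y) dA.

Here P = -28y^5, Q = 0, so

    ∂Q/∂x = 0,    ∂P/∂y = -140y^4,
    ∂Q/∂x - ∂P/∂y = 140y^4.

D is the region x^2 + y^2 ≤ 16. Evaluating the double integral:

In polar coordinates (x = r cos θ, y = r sin θ, dA = r dr dθ) the integrand becomes 140r^4sin(θ)^4, so

    ∬_D (140y^4) dA = ∫_0^{2π} ∫_0^{4} (140r^4sin(θ)^4) · r dr dθ.

Inner (r from 0 to 4): 286720sin(θ)^4/3.
Outer (θ from 0 to 2π): 71680π.

Therefore ∮_C P dx + Q dy = 71680π.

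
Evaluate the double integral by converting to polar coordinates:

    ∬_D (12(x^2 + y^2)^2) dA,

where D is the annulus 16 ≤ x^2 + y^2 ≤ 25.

The region D is 4 ≤ r ≤ 5, 0 ≤ θ ≤ 2π in polar coordinates, where x = r cos(θ), y = r sin(θ), and dA = r dr dθ.

Under the substitution, the integrand becomes 12r^4, so

    ∬_D (12(x^2 + y^2)^2) dA = ∫_{0}^{2π} ∫_{4}^{5} (12r^4) · r dr dθ.

Inner integral (in r): ∫_{4}^{5} (12r^4) · r dr = 23058.

Outer integral (in θ): ∫_{0}^{2π} (23058) dθ = 46116π.

Therefore ∬_D (12(x^2 + y^2)^2) dA = 46116π.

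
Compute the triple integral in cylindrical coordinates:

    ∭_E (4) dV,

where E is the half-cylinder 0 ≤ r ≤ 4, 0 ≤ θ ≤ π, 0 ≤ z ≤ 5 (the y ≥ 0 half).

In cylindrical coordinates, x = r cos(θ), y = r sin(θ), z = z, and dV = r dr dθ dz.

The integrand becomes 4, so

    ∭_E (4) dV = ∫_{0}^{π} ∫_{0}^{4} ∫_{0}^{5} (4) · r dz dr dθ.

Inner (z): 20r.
Middle (r from 0 to 4): 160.
Outer (θ): 160π.

Therefore the triple integral equals 160π.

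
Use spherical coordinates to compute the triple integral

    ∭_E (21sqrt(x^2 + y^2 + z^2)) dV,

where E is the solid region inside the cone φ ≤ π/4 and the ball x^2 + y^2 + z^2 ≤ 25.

In spherical coordinates, x = ρ sin(φ) cos(θ), y = ρ sin(φ) sin(θ), z = ρ cos(φ), and dV = ρ^2 sin(φ) dρ dφ dθ.

The integrand becomes 21ρ, so

    ∭_E (21sqrt(x^2 + y^2 + z^2)) dV = ∫_{0}^{2π} ∫_{0}^{π/4} ∫_{0}^{5} (21ρ) · ρ^2 sin(φ) dρ dφ dθ.

Inner (ρ): 13125sin(φ)/4.
Middle (φ): 13125/4 - 13125sqrt(2)/8.
Outer (θ): 13125π (2 - sqrt(2))/4.

Therefore the triple integral equals 13125π (2 - sqrt(2))/4.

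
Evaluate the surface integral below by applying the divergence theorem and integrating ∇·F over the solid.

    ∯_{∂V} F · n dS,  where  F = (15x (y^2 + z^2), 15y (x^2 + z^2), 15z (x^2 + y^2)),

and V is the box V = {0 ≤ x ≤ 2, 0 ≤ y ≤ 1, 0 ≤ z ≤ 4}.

By the divergence theorem,

    ∯_{∂V} F · n dS = ∭_V (∇ · F) dV.

Compute the divergence:
    ∇ · F = ∂F_x/∂x + ∂F_y/∂y + ∂F_z/∂z = 15y^2 + 15z^2 + 15x^2 + 15z^2 + 15x^2 + 15y^2 = 30x^2 + 30y^2 + 30z^2.

V is a rectangular box, so dV = dx dy dz with 0 ≤ x ≤ 2, 0 ≤ y ≤ 1, 0 ≤ z ≤ 4.

Integrate (30x^2 + 30y^2 + 30z^2) over V as an iterated integral:

    ∭_V (∇·F) dV = ∫_0^{2} ∫_0^{1} ∫_0^{4} (30x^2 + 30y^2 + 30z^2) dz dy dx.

Inner (z from 0 to 4): 120x^2 + 120y^2 + 640.
Middle (y from 0 to 1): 120x^2 + 680.
Outer (x from 0 to 2): 1680.

Therefore ∯_{∂V} F · n dS = 1680.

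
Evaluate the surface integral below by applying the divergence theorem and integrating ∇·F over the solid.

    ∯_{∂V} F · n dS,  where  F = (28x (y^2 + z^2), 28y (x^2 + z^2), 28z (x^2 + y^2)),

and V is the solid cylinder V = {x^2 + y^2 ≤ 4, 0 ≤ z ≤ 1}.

By the divergence theorem,

    ∯_{∂V} F · n dS = ∭_V (∇ · F) dV.

Compute the divergence:
    ∇ · F = ∂F_x/∂x + ∂F_y/∂y + ∂F_z/∂z = 28y^2 + 28z^2 + 28x^2 + 28z^2 + 28x^2 + 28y^2 = 56x^2 + 56y^2 + 56z^2.

In cylindrical coordinates, x = r cos(θ), y = r sin(θ), z = z, dV = r dr dθ dz, with 0 ≤ r ≤ 2, 0 ≤ θ ≤ 2π, 0 ≤ z ≤ 1.

The integrand, after substitution and multiplying by the volume element, becomes (56r^2 + 56z^2) · r, so

    ∭_V (∇·F) dV = ∫_0^{2π} ∫_0^{2} ∫_0^{1} (56r^2 + 56z^2) · r dz dr dθ.

Inner (z from 0 to 1): 56r (r^2 + 1/3).
Middle (r from 0 to 2): 784/3.
Outer (θ from 0 to 2π): 1568π/3.

Therefore ∯_{∂V} F · n dS = 1568π/3.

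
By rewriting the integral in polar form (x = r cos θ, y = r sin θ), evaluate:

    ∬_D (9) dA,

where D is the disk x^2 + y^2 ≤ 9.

The region D is 0 ≤ r ≤ 3, 0 ≤ θ ≤ 2π in polar coordinates, where x = r cos(θ), y = r sin(θ), and dA = r dr dθ.

Under the substitution, the integrand becomes 9, so

    ∬_D (9) dA = ∫_{0}^{2π} ∫_{0}^{3} (9) · r dr dθ.

Inner integral (in r): ∫_{0}^{3} (9) · r dr = 81/2.

Outer integral (in θ): ∫_{0}^{2π} (81/2) dθ = 81π.

Therefore ∬_D (9) dA = 81π.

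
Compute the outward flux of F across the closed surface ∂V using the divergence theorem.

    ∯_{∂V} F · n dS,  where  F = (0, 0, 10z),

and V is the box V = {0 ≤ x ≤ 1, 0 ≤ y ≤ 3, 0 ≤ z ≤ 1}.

By the divergence theorem,

    ∯_{∂V} F · n dS = ∭_V (∇ · F) dV.

Compute the divergence:
    ∇ · F = ∂F_x/∂x + ∂F_y/∂y + ∂F_z/∂z = 0 + 0 + 10 = 10.

V is a rectangular box, so dV = dx dy dz with 0 ≤ x ≤ 1, 0 ≤ y ≤ 3, 0 ≤ z ≤ 1.

Integrate (10) over V as an iterated integral:

    ∭_V (∇·F) dV = ∫_0^{1} ∫_0^{3} ∫_0^{1} (10) dz dy dx.

Inner (z from 0 to 1): 10.
Middle (y from 0 to 3): 30.
Outer (x from 0 to 1): 30.

Therefore ∯_{∂V} F · n dS = 30.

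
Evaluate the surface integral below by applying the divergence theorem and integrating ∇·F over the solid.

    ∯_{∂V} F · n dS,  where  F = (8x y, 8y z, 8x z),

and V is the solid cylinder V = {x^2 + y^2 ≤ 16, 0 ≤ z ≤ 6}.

By the divergence theorem,

    ∯_{∂V} F · n dS = ∭_V (∇ · F) dV.

Compute the divergence:
    ∇ · F = ∂F_x/∂x + ∂F_y/∂y + ∂F_z/∂z = 8y + 8z + 8x = 8x + 8y + 8z.

In cylindrical coordinates, x = r cos(θ), y = r sin(θ), z = z, dV = r dr dθ dz, with 0 ≤ r ≤ 4, 0 ≤ θ ≤ 2π, 0 ≤ z ≤ 6.

The integrand, after substitution and multiplying by the volume element, becomes (8sqrt(2)r sin(θ + π/4) + 8z) · r, so

    ∭_V (∇·F) dV = ∫_0^{2π} ∫_0^{4} ∫_0^{6} (8sqrt(2)r sin(θ + π/4) + 8z) · r dz dr dθ.

Inner (z from 0 to 6): 48r (sqrt(2)r sin(θ + π/4) + 3).
Middle (r from 0 to 4): 1024sqrt(2)sin(θ + π/4) + 1152.
Outer (θ from 0 to 2π): 2304π.

Therefore ∯_{∂V} F · n dS = 2304π.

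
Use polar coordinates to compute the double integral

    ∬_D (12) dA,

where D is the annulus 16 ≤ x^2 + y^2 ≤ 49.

The region D is 4 ≤ r ≤ 7, 0 ≤ θ ≤ 2π in polar coordinates, where x = r cos(θ), y = r sin(θ), and dA = r dr dθ.

Under the substitution, the integrand becomes 12, so

    ∬_D (12) dA = ∫_{0}^{2π} ∫_{4}^{7} (12) · r dr dθ.

Inner integral (in r): ∫_{4}^{7} (12) · r dr = 198.

Outer integral (in θ): ∫_{0}^{2π} (198) dθ = 396π.

Therefore ∬_D (12) dA = 396π.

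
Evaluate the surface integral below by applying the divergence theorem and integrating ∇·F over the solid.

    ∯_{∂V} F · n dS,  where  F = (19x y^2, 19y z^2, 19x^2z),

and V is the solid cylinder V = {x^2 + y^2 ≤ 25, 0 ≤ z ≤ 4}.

By the divergence theorem,

    ∯_{∂V} F · n dS = ∭_V (∇ · F) dV.

Compute the divergence:
    ∇ · F = ∂F_x/∂x + ∂F_y/∂y + ∂F_z/∂z = 19y^2 + 19z^2 + 19x^2 = 19x^2 + 19y^2 + 19z^2.

In cylindrical coordinates, x = r cos(θ), y = r sin(θ), z = z, dV = r dr dθ dz, with 0 ≤ r ≤ 5, 0 ≤ θ ≤ 2π, 0 ≤ z ≤ 4.

The integrand, after substitution and multiplying by the volume element, becomes (19r^2 + 19z^2) · r, so

    ∭_V (∇·F) dV = ∫_0^{2π} ∫_0^{5} ∫_0^{4} (19r^2 + 19z^2) · r dz dr dθ.

Inner (z from 0 to 4): 76r (r^2 + 16/3).
Middle (r from 0 to 5): 50825/3.
Outer (θ from 0 to 2π): 101650π/3.

Therefore ∯_{∂V} F · n dS = 101650π/3.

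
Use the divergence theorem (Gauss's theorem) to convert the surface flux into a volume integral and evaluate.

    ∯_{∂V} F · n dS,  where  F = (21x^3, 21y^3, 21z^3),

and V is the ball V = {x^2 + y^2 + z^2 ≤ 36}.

By the divergence theorem,

    ∯_{∂V} F · n dS = ∭_V (∇ · F) dV.

Compute the divergence:
    ∇ · F = ∂F_x/∂x + ∂F_y/∂y + ∂F_z/∂z = 63x^2 + 63y^2 + 63z^2.

In spherical coordinates, x = ρ sin(φ) cos(θ), y = ρ sin(φ) sin(θ), z = ρ cos(φ), dV = ρ^2 sin(φ) dρ dφ dθ, with 0 ≤ ρ ≤ 6, 0 ≤ φ ≤ π, 0 ≤ θ ≤ 2π.

The integrand, after substitution and multiplying by the volume element, becomes (63ρ^2) · ρ^2 sin(φ), so

    ∭_V (∇·F) dV = ∫_0^{2π} ∫_0^{π} ∫_0^{6} (63ρ^2) · ρ^2 sin(φ) dρ dφ dθ.

Inner (ρ from 0 to 6): 489888sin(φ)/5.
Middle (φ from 0 to π): 979776/5.
Outer (θ from 0 to 2π): 1959552π/5.

Therefore ∯_{∂V} F · n dS = 1959552π/5.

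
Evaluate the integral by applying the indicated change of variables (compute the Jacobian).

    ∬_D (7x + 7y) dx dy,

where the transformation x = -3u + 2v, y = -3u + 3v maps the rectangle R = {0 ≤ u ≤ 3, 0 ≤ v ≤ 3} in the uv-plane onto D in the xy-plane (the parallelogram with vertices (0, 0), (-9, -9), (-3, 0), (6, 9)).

Compute the Jacobian determinant of (x, y) with respect to (u, v):

    ∂(x,y)/∂(u,v) = | -3  2 | = (-3)(3) - (2)(-3) = -3.
                   | -3  3 |

Its absolute value is |J| = 3 (the area scaling factor).

Substituting x = -3u + 2v, y = -3u + 3v into the integrand,

    7x + 7y → -42u + 35v,

so the integral becomes

    ∬_R (-42u + 35v) · |J| du dv = ∫_0^3 ∫_0^3 (-126u + 105v) dv du.

Inner (v): 945/2 - 378u.
Outer (u): -567/2.

Therefore ∬_D (7x + 7y) dx dy = -567/2.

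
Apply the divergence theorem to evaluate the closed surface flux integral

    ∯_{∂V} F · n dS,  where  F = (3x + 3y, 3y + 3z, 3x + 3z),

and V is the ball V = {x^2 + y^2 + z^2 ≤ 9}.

By the divergence theorem,

    ∯_{∂V} F · n dS = ∭_V (∇ · F) dV.

Compute the divergence:
    ∇ · F = ∂F_x/∂x + ∂F_y/∂y + ∂F_z/∂z = 3 + 3 + 3 = 9.

In spherical coordinates, x = ρ sin(φ) cos(θ), y = ρ sin(φ) sin(θ), z = ρ cos(φ), dV = ρ^2 sin(φ) dρ dφ dθ, with 0 ≤ ρ ≤ 3, 0 ≤ φ ≤ π, 0 ≤ θ ≤ 2π.

The integrand, after substitution and multiplying by the volume element, becomes (9) · ρ^2 sin(φ), so

    ∭_V (∇·F) dV = ∫_0^{2π} ∫_0^{π} ∫_0^{3} (9) · ρ^2 sin(φ) dρ dφ dθ.

Inner (ρ from 0 to 3): 81sin(φ).
Middle (φ from 0 to π): 162.
Outer (θ from 0 to 2π): 324π.

Therefore ∯_{∂V} F · n dS = 324π.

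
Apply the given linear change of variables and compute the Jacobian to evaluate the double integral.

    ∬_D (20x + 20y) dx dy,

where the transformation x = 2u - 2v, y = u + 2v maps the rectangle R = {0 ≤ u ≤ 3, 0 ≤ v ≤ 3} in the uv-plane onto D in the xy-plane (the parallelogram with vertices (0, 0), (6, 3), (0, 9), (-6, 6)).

Compute the Jacobian determinant of (x, y) with respect to (u, v):

    ∂(x,y)/∂(u,v) = | 2  -2 | = (2)(2) - (-2)(1) = 6.
                   | 1  2 |

Its absolute value is |J| = 6 (the area scaling factor).

Substituting x = 2u - 2v, y = u + 2v into the integrand,

    20x + 20y → 60u,

so the integral becomes

    ∬_R (60u) · |J| du dv = ∫_0^3 ∫_0^3 (360u) dv du.

Inner (v): 1080u.
Outer (u): 4860.

Therefore ∬_D (20x + 20y) dx dy = 4860.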